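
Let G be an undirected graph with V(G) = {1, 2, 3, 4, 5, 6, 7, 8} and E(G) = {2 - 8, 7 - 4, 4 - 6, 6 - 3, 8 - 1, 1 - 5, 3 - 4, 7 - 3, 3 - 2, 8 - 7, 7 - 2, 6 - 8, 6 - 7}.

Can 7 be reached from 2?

Explore from 2.
Distance 1: reach 3, 7, 8.
Found 7.

Yes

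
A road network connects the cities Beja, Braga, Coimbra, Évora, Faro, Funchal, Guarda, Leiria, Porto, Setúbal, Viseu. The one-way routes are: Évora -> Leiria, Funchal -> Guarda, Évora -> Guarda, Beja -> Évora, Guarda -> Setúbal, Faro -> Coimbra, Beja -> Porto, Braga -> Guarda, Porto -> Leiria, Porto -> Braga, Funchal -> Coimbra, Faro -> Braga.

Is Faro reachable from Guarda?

No

Explore from Guarda.
Distance 1: reach Setúbal.
The search from Guarda is exhausted; no directed path reaches Faro.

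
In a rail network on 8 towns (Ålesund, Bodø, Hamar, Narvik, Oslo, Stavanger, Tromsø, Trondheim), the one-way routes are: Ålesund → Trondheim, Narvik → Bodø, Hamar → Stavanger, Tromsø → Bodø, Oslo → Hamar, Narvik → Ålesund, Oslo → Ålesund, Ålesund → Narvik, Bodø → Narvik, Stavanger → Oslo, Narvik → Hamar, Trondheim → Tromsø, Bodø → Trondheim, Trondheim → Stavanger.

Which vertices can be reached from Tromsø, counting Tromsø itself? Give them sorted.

Ålesund, Bodø, Hamar, Narvik, Oslo, Stavanger, Tromsø, Trondheim

Start at Tromsø.
Its neighbours: Bodø.
Then their neighbours: Narvik, Trondheim.
Then next layer: Ålesund, Hamar, Stavanger.
Then next layer: Oslo.
Every vertex is now reached.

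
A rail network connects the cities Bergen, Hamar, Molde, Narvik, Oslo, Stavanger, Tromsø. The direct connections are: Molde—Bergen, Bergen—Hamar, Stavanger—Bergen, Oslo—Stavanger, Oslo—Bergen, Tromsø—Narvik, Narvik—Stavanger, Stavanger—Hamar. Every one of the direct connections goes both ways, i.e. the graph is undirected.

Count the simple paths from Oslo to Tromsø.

Oslo–Bergen–Hamar–Stavanger–Narvik–Tromsø
Oslo–Bergen–Stavanger–Narvik–Tromsø
Oslo–Stavanger–Narvik–Tromsø

3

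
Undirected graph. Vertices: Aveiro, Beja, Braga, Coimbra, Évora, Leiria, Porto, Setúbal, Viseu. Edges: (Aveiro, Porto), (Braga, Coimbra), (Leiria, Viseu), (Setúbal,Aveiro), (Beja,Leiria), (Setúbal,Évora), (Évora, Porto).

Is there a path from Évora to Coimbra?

No

Explore from Évora.
Distance 1: reach Porto, Setúbal.
Distance 2: reach Aveiro.
The search is exhausted without reaching Coimbra; it lies in a different component.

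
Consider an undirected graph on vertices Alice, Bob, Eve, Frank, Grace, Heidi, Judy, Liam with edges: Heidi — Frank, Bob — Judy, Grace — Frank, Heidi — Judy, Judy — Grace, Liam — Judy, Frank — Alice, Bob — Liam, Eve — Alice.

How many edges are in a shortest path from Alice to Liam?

Distance 0: Alice.
Distance 1: Eve, Frank.
Distance 2: Grace, Heidi.
Distance 3: Judy.
Distance 4: Bob, Liam — contains Liam.

4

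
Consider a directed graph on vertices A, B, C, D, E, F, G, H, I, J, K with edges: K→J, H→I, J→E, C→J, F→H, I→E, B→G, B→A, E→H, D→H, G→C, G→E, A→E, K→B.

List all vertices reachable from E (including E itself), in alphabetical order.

Start at E.
Its neighbours: H.
Then their neighbours: I.
Nothing further is reachable.

E, H, I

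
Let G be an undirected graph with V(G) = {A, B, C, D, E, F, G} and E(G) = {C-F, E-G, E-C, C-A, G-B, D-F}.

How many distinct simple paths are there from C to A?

C–A

1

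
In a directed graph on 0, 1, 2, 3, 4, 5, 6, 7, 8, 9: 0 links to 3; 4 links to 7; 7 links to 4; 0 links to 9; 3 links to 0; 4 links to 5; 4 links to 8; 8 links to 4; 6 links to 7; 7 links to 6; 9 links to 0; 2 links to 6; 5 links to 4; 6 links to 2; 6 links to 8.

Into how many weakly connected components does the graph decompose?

3

From 0: component {0, 3, 9}.
From 1: component {1}.
From 2: component {2, 4, 5, 6, 7, 8}.
That's 3 components.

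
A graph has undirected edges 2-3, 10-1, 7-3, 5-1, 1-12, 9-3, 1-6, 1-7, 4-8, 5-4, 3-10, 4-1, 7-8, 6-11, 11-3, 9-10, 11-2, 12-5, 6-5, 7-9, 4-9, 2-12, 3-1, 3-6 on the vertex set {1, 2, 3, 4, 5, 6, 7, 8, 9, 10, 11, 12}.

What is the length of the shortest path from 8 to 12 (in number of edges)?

Distance 0: 8.
Distance 1: 4, 7.
Distance 2: 1, 3, 5, 9.
Distance 3: 2, 6, 10, 11, 12 — contains 12.

3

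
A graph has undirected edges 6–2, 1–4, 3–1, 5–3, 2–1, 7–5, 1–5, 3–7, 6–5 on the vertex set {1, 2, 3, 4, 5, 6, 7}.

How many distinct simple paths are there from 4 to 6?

4–1–2–6
4–1–3–5–6
4–1–3–7–5–6
4–1–5–6

4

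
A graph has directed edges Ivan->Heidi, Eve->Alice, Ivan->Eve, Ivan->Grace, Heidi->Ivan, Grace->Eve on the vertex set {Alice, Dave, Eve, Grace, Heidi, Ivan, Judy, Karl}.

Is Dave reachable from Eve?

Explore from Eve.
Distance 1: reach Alice.
The search from Eve is exhausted; no directed path reaches Dave.

No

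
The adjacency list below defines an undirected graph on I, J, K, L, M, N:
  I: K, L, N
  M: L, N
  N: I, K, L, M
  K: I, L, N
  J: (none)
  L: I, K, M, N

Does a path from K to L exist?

Explore from K.
Distance 1: reach I, L, N.
Found L.

Yes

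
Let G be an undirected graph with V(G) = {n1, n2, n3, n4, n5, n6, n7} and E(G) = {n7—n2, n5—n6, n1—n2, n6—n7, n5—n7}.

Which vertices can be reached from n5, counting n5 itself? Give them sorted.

Start at n5.
Its neighbours: n6, n7.
Then their neighbours: n2.
Then next layer: n1.
Nothing further is reachable.

n1, n2, n5, n6, n7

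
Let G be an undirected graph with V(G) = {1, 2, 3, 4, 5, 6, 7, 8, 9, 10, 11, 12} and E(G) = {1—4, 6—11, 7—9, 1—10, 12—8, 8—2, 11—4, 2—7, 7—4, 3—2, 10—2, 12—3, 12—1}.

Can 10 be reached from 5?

5 has no edges, so nothing is reachable from it.

No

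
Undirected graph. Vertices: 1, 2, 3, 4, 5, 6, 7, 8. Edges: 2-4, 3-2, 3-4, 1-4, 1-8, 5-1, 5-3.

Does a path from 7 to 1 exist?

7 has no edges, so nothing is reachable from it.

No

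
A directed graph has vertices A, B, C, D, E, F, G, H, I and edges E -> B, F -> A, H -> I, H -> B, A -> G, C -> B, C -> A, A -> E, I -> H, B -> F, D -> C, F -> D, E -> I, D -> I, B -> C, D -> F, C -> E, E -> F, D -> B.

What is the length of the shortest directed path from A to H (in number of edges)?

Distance 0: A.
Distance 1: E, G.
Distance 2: B, F, I.
Distance 3: C, D, H — contains H.

3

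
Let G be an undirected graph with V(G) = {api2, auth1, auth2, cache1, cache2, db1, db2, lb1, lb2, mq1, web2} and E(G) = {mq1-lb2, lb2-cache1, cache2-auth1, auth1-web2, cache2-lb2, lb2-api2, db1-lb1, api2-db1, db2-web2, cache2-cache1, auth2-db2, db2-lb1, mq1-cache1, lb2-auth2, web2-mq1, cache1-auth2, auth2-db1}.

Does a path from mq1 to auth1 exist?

Yes

Explore from mq1.
Distance 1: reach cache1, lb2, web2.
Distance 2: reach api2, auth1, auth2, cache2, db2.
Found auth1.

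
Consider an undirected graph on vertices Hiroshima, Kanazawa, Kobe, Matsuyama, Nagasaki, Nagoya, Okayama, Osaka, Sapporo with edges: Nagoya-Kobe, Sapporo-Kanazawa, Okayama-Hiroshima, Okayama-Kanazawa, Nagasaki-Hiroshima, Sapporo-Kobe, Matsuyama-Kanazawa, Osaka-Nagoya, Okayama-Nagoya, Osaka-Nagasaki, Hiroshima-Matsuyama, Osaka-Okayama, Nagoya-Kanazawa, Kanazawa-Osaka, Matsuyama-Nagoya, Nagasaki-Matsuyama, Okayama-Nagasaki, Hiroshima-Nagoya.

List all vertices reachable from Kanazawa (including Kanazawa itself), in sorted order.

Hiroshima, Kanazawa, Kobe, Matsuyama, Nagasaki, Nagoya, Okayama, Osaka, Sapporo

Start at Kanazawa.
Its neighbours: Matsuyama, Nagoya, Okayama, Osaka, Sapporo.
Then their neighbours: Hiroshima, Kobe, Nagasaki.
Every vertex is now reached.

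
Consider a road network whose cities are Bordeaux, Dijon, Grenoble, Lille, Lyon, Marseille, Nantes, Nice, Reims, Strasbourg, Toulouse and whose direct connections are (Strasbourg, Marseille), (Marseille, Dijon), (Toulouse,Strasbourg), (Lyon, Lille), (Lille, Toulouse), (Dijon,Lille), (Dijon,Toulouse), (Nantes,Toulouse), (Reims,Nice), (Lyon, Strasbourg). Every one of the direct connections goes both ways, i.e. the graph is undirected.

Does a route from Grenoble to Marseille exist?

Grenoble has no edges, so nothing is reachable from it.

No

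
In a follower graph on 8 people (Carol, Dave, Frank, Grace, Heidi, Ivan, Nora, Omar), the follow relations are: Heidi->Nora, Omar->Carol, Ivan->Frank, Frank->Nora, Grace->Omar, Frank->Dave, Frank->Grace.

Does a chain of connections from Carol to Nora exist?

No

Carol has no outgoing edges, so nothing is reachable from it.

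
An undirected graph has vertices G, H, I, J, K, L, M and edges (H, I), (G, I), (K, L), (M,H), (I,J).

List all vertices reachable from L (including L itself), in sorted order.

K, L

Start at L.
Its neighbours: K.
Nothing further is reachable.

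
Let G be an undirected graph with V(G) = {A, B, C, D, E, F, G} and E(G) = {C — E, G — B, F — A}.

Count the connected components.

From A: component {A, F}.
From B: component {B, G}.
From C: component {C, E}.
From D: component {D}.
That's 4 components.

4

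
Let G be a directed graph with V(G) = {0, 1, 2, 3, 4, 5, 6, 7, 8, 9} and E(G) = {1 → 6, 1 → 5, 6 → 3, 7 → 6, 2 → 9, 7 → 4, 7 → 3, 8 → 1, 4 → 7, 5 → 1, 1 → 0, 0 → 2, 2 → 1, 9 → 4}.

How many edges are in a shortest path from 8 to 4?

Distance 0: 8.
Distance 1: 1.
Distance 2: 0, 5, 6.
Distance 3: 2, 3.
Distance 4: 9.
Distance 5: 4 — contains 4.

5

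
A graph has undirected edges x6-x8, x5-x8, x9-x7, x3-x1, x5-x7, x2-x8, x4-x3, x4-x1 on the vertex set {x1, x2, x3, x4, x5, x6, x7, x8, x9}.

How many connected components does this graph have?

From x1: component {x1, x3, x4}.
From x2: component {x2, x5, x6, x7, x8, x9}.
That's 2 components.

2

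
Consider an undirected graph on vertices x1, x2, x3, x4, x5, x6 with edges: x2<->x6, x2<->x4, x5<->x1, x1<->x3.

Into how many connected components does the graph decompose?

2

From x1: component {x1, x3, x5}.
From x2: component {x2, x4, x6}.
That's 2 components.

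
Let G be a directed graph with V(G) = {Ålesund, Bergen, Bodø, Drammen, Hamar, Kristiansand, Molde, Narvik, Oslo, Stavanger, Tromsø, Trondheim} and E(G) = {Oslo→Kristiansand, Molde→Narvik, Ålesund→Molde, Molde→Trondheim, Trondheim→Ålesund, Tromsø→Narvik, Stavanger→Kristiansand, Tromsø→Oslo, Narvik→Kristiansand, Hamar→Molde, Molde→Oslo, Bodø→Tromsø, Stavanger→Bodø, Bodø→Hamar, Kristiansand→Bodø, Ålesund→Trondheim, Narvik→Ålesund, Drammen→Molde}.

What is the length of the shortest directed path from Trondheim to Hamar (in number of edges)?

6

Distance 0: Trondheim.
Distance 1: Ålesund.
Distance 2: Molde.
Distance 3: Narvik, Oslo.
Distance 4: Kristiansand.
Distance 5: Bodø.
Distance 6: Hamar, Tromsø — contains Hamar.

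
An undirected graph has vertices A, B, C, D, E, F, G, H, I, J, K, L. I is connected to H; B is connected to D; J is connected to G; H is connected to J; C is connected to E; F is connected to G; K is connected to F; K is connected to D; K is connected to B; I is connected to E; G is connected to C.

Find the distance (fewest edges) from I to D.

6

Distance 0: I.
Distance 1: E, H.
Distance 2: C, J.
Distance 3: G.
Distance 4: F.
Distance 5: K.
Distance 6: B, D — contains D.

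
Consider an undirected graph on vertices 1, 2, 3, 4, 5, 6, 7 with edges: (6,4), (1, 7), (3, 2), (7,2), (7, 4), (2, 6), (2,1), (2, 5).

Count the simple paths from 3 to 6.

3

3–2–1–7–4–6
3–2–6
3–2–7–4–6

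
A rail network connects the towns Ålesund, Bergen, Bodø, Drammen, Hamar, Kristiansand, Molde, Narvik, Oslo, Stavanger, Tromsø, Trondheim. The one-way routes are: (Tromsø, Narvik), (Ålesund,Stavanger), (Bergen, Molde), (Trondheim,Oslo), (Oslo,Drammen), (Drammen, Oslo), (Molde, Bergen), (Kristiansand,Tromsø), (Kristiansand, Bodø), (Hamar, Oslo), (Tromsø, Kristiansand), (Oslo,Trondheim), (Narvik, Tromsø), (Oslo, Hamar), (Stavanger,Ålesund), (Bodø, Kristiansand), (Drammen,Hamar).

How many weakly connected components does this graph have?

4

From Ålesund: component {Ålesund, Stavanger}.
From Bergen: component {Bergen, Molde}.
From Bodø: component {Bodø, Kristiansand, Narvik, Tromsø}.
From Drammen: component {Drammen, Hamar, Oslo, Trondheim}.
That's 4 components.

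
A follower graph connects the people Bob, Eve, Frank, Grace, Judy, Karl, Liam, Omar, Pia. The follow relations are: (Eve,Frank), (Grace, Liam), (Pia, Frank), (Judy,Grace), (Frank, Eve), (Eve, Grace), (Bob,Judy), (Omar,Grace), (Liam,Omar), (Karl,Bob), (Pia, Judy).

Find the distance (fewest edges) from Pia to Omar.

4

Distance 0: Pia.
Distance 1: Frank, Judy.
Distance 2: Eve, Grace.
Distance 3: Liam.
Distance 4: Omar — contains Omar.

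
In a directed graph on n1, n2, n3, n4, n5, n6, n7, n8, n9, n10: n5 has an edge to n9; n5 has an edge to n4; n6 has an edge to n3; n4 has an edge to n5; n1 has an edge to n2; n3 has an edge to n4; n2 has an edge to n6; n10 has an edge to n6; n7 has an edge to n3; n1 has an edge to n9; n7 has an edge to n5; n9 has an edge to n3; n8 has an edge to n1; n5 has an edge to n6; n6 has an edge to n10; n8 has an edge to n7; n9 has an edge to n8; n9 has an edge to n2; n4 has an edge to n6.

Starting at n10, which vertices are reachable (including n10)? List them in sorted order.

n1, n2, n3, n4, n5, n6, n7, n8, n9, n10

Start at n10.
Its neighbours: n6.
Then their neighbours: n3.
Then next layer: n4.
Then next layer: n5.
Then next layer: n9.
Then next layer: n2, n8.
Then next layer: n1, n7.
Every vertex is now reached.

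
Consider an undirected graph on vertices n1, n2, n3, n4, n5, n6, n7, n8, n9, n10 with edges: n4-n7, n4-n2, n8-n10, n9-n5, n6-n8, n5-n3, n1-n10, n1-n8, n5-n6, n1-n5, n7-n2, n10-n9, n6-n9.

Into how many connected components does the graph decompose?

From n1: component {n1, n3, n5, n6, n8, n9, n10}.
From n2: component {n2, n4, n7}.
That's 2 components.

2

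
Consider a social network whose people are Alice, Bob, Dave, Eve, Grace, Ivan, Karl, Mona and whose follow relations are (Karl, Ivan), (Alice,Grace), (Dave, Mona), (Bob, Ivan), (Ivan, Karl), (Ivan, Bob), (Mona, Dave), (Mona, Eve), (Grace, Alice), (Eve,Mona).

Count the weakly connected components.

3

From Alice: component {Alice, Grace}.
From Bob: component {Bob, Ivan, Karl}.
From Dave: component {Dave, Eve, Mona}.
That's 3 components.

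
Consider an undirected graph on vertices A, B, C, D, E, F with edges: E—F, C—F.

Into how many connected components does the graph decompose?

4

From A: component {A}.
From B: component {B}.
From C: component {C, E, F}.
From D: component {D}.
That's 4 components.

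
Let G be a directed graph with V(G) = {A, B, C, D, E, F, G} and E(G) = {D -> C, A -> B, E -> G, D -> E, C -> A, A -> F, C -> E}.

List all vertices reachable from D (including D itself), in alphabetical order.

A, B, C, D, E, F, G

Start at D.
Its neighbours: C, E.
Then their neighbours: A, G.
Then next layer: B, F.
Every vertex is now reached.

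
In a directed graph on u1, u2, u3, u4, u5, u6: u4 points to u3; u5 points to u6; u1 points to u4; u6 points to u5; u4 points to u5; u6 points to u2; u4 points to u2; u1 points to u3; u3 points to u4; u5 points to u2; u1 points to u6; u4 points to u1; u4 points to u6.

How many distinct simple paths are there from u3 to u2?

u3→u4→u1→u6→u2
u3→u4→u1→u6→u5→u2
u3→u4→u2
u3→u4→u5→u2
u3→u4→u5→u6→u2
u3→u4→u6→u2
u3→u4→u6→u5→u2

7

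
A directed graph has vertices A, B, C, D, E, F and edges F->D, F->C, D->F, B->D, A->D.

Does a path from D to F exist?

Explore from D.
Distance 1: reach F.
Found F.

Yes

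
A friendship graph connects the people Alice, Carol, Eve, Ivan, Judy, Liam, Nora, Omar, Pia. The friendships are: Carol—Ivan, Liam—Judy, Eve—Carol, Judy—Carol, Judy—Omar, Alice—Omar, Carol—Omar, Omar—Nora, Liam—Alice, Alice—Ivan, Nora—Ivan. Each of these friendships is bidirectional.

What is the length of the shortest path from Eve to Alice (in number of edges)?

Distance 0: Eve.
Distance 1: Carol.
Distance 2: Ivan, Judy, Omar.
Distance 3: Alice, Liam, Nora — contains Alice.

3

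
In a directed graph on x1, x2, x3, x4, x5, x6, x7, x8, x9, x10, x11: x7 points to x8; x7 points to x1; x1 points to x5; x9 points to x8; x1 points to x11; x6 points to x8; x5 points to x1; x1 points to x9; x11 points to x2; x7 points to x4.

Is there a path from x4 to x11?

x4 has no outgoing edges, so nothing is reachable from it.

No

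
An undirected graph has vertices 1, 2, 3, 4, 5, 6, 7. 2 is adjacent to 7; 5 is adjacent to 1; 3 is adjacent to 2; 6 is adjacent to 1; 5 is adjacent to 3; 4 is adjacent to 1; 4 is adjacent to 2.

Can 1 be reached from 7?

Explore from 7.
Distance 1: reach 2.
Distance 2: reach 3, 4.
Distance 3: reach 1, 5.
Found 1.

Yes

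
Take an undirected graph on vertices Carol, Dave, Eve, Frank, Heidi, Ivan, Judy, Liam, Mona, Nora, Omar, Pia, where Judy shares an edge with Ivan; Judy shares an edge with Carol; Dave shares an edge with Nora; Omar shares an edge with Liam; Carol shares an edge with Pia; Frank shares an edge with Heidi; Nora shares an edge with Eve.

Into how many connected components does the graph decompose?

5

From Carol: component {Carol, Ivan, Judy, Pia}.
From Dave: component {Dave, Eve, Nora}.
From Frank: component {Frank, Heidi}.
From Liam: component {Liam, Omar}.
From Mona: component {Mona}.
That's 5 components.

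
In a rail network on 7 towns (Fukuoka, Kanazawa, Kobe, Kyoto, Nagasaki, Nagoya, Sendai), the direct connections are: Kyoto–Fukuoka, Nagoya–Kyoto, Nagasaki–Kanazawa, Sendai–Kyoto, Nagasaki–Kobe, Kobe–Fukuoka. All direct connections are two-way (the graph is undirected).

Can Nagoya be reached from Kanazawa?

Explore from Kanazawa.
Distance 1: reach Nagasaki.
Distance 2: reach Kobe.
Distance 3: reach Fukuoka.
Distance 4: reach Kyoto.
Distance 5: reach Nagoya, Sendai.
Found Nagoya.

Yes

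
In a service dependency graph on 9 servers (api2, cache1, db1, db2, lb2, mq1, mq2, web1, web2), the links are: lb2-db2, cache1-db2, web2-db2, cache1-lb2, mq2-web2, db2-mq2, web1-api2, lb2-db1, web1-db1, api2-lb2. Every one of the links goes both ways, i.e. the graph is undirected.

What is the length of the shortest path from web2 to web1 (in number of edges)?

4

Distance 0: web2.
Distance 1: db2, mq2.
Distance 2: cache1, lb2.
Distance 3: api2, db1.
Distance 4: web1 — contains web1.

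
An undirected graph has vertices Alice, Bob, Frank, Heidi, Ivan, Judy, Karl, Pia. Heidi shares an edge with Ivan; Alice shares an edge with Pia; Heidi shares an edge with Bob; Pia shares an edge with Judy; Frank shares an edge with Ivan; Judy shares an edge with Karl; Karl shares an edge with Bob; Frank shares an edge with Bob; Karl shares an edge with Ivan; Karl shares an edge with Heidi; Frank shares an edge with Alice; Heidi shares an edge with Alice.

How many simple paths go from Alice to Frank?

13

Alice–Frank
Alice–Heidi–Bob–Frank
Alice–Heidi–Bob–Karl–Ivan–Frank
Alice–Heidi–Ivan–Frank
Alice–Heidi–Ivan–Karl–Bob–Frank
Alice–Heidi–Karl–Bob–Frank
Alice–Heidi–Karl–Ivan–Frank
Alice–Pia–Judy–Karl–Bob–Frank
Alice–Pia–Judy–Karl–Bob–Heidi–Ivan–Frank
Alice–Pia–Judy–Karl–Heidi–Bob–Frank
Alice–Pia–Judy–Karl–Heidi–Ivan–Frank
Alice–Pia–Judy–Karl–Ivan–Frank
Alice–Pia–Judy–Karl–Ivan–Heidi–Bob–Frank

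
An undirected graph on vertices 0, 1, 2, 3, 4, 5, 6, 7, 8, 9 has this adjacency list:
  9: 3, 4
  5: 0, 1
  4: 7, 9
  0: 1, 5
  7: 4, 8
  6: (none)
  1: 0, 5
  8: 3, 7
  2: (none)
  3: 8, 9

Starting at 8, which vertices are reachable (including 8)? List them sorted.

Start at 8.
Its neighbours: 3, 7.
Then their neighbours: 4, 9.
Nothing further is reachable.

3, 4, 7, 8, 9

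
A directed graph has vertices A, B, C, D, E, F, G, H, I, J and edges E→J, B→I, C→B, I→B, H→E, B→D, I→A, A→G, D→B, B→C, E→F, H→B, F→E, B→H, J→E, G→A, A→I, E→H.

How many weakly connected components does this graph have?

1

From A: component {A, B, C, D, E, F, G, H, I, J}.
That's 1 component.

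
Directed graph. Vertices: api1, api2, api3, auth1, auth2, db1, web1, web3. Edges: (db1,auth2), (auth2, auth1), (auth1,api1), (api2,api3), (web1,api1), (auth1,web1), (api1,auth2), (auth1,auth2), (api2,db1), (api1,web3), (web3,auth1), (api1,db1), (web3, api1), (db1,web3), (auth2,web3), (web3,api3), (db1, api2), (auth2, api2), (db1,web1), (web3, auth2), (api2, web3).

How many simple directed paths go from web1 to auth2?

web1→api1→auth2
web1→api1→db1→api2→web3→auth1→auth2
web1→api1→db1→api2→web3→auth2
web1→api1→db1→auth2
web1→api1→db1→web3→auth1→auth2
web1→api1→db1→web3→auth2
web1→api1→web3→auth1→auth2
web1→api1→web3→auth2

8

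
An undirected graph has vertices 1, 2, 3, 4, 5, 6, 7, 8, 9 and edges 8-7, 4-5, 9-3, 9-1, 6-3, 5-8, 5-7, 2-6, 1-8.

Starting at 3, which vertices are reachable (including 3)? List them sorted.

1, 2, 3, 4, 5, 6, 7, 8, 9

Start at 3.
Its neighbours: 6, 9.
Then their neighbours: 1, 2.
Then next layer: 8.
Then next layer: 5, 7.
Then next layer: 4.
Every vertex is now reached.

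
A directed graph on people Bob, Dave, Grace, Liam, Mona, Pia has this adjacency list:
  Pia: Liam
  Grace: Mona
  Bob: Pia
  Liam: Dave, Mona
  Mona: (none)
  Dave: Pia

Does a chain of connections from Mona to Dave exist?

Mona has no outgoing edges, so nothing is reachable from it.

No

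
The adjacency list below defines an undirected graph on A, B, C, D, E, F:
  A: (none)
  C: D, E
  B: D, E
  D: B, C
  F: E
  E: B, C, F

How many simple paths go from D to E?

D–B–E
D–C–E

2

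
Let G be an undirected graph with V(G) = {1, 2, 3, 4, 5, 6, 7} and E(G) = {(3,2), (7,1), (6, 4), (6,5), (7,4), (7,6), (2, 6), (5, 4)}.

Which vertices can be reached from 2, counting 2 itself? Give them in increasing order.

1, 2, 3, 4, 5, 6, 7

Start at 2.
Its neighbours: 3, 6.
Then their neighbours: 4, 5, 7.
Then next layer: 1.
Every vertex is now reached.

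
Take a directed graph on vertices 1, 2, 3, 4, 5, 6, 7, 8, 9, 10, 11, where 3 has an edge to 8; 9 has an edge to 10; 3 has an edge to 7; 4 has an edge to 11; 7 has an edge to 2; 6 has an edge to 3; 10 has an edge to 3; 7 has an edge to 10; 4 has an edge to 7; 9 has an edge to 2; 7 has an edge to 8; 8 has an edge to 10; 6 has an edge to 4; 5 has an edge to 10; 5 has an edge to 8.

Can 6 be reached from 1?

1 has no outgoing edges, so nothing is reachable from it.

No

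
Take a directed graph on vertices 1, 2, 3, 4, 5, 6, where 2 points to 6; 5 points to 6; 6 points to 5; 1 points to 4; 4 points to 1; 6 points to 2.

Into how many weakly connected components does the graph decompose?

3

From 1: component {1, 4}.
From 2: component {2, 5, 6}.
From 3: component {3}.
That's 3 components.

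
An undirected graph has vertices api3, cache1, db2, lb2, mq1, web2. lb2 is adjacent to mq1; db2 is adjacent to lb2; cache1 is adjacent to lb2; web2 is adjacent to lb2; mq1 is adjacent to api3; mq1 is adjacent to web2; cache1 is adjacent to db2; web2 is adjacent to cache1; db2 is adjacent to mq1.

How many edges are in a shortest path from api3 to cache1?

3

Distance 0: api3.
Distance 1: mq1.
Distance 2: db2, lb2, web2.
Distance 3: cache1 — contains cache1.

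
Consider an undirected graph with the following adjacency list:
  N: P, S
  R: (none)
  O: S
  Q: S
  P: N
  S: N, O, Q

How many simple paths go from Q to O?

1

Q–S–O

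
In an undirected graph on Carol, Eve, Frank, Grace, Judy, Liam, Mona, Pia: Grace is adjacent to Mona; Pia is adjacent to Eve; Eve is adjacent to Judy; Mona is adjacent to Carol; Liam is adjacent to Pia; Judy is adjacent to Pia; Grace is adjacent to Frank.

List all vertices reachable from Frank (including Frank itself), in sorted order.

Start at Frank.
Its neighbours: Grace.
Then their neighbours: Mona.
Then next layer: Carol.
Nothing further is reachable.

Carol, Frank, Grace, Mona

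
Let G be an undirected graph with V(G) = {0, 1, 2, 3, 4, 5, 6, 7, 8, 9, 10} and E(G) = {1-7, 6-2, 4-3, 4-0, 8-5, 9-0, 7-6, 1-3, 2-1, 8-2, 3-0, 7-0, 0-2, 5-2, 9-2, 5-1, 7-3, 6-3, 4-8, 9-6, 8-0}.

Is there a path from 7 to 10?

No

Explore from 7.
Distance 1: reach 0, 1, 3, 6.
Distance 2: reach 2, 4, 5, 8, 9.
The search is exhausted without reaching 10; it lies in a different component.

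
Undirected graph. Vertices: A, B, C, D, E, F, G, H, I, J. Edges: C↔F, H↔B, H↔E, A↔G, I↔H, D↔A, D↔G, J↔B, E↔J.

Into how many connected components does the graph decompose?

From A: component {A, D, G}.
From B: component {B, E, H, I, J}.
From C: component {C, F}.
That's 3 components.

3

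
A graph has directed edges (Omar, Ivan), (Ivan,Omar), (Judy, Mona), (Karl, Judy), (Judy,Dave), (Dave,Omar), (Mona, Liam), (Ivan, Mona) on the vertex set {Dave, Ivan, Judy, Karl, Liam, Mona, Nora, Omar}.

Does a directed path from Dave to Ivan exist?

Yes

Explore from Dave.
Distance 1: reach Omar.
Distance 2: reach Ivan.
Found Ivan.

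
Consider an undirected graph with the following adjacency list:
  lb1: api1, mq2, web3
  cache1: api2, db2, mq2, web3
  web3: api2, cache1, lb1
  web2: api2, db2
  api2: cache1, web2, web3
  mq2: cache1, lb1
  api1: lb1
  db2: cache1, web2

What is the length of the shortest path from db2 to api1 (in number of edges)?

4

Distance 0: db2.
Distance 1: cache1, web2.
Distance 2: api2, mq2, web3.
Distance 3: lb1.
Distance 4: api1 — contains api1.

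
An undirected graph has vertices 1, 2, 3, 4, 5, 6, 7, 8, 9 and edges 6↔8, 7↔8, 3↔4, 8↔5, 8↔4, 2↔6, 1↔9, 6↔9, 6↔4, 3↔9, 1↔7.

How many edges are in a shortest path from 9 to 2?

2

Distance 0: 9.
Distance 1: 1, 3, 6.
Distance 2: 2, 4, 7, 8 — contains 2.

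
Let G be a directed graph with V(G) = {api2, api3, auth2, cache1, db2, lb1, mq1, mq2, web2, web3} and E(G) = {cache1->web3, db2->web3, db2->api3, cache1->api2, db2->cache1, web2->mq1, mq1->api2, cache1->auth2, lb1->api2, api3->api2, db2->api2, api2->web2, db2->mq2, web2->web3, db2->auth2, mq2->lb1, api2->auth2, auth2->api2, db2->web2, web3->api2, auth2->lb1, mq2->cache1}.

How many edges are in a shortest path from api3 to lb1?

3

Distance 0: api3.
Distance 1: api2.
Distance 2: auth2, web2.
Distance 3: lb1, mq1, web3 — contains lb1.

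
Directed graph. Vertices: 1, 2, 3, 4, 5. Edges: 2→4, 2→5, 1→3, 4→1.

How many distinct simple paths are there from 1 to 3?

1→3

1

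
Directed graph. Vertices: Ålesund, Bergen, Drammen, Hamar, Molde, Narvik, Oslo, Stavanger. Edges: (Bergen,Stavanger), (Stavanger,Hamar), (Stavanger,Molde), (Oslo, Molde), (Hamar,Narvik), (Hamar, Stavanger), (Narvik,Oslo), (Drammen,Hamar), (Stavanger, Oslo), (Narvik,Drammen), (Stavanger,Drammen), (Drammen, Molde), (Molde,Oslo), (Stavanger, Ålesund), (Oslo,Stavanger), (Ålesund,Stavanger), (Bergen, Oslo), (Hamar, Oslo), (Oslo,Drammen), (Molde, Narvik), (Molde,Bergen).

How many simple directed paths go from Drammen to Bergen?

7

Drammen→Hamar→Narvik→Oslo→Molde→Bergen
Drammen→Hamar→Narvik→Oslo→Stavanger→Molde→Bergen
Drammen→Hamar→Oslo→Molde→Bergen
Drammen→Hamar→Oslo→Stavanger→Molde→Bergen
Drammen→Hamar→Stavanger→Molde→Bergen
Drammen→Hamar→Stavanger→Oslo→Molde→Bergen
Drammen→Molde→Bergen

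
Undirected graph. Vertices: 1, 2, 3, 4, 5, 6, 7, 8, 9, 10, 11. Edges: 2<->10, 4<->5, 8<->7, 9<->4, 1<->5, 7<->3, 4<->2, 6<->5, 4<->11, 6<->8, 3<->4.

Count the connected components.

1

From 1: component {1, 2, 3, 4, 5, 6, 7, 8, 9, 10, 11}.
That's 1 component.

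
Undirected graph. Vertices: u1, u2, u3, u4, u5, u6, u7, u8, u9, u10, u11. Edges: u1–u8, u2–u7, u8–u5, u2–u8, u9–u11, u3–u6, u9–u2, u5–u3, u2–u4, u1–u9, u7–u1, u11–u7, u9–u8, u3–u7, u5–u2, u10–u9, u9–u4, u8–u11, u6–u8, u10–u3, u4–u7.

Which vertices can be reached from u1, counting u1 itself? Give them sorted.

Start at u1.
Its neighbours: u7, u8, u9.
Then their neighbours: u2, u3, u4, u5, u6, u10, u11.
Every vertex is now reached.

u1, u2, u3, u4, u5, u6, u7, u8, u9, u10, u11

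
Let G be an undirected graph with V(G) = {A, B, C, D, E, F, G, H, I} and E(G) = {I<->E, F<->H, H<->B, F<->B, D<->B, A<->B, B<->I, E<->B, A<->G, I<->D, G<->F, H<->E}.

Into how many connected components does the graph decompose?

From A: component {A, B, D, E, F, G, H, I}.
From C: component {C}.
That's 2 components.

2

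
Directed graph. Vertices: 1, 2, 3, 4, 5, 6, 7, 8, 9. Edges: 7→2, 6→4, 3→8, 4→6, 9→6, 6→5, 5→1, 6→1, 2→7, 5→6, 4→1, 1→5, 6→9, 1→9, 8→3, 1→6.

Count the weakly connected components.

From 1: component {1, 4, 5, 6, 9}.
From 2: component {2, 7}.
From 3: component {3, 8}.
That's 3 components.

3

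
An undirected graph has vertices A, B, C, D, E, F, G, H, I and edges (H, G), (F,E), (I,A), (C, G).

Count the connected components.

5

From A: component {A, I}.
From B: component {B}.
From C: component {C, G, H}.
From D: component {D}.
From E: component {E, F}.
That's 5 components.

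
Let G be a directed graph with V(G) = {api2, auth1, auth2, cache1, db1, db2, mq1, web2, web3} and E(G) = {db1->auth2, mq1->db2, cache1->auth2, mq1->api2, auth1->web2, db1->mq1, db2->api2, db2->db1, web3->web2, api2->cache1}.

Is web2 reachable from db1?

Explore from db1.
Distance 1: reach auth2, mq1.
Distance 2: reach api2, db2.
Distance 3: reach cache1.
The search from db1 is exhausted; no directed path reaches web2.

No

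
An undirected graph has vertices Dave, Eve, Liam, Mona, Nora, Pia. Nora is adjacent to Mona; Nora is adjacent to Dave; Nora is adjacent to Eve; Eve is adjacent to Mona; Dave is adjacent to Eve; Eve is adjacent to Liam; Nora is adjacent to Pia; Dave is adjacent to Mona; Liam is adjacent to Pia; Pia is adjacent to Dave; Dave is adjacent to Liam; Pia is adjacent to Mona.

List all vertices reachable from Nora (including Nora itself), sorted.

Dave, Eve, Liam, Mona, Nora, Pia

Start at Nora.
Its neighbours: Dave, Eve, Mona, Pia.
Then their neighbours: Liam.
Every vertex is now reached.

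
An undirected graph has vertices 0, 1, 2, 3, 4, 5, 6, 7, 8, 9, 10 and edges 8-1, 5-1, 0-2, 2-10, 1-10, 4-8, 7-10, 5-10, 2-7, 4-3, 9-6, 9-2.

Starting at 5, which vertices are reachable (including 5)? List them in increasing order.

0, 1, 2, 3, 4, 5, 6, 7, 8, 9, 10

Start at 5.
Its neighbours: 1, 10.
Then their neighbours: 2, 7, 8.
Then next layer: 0, 4, 9.
Then next layer: 3, 6.
Every vertex is now reached.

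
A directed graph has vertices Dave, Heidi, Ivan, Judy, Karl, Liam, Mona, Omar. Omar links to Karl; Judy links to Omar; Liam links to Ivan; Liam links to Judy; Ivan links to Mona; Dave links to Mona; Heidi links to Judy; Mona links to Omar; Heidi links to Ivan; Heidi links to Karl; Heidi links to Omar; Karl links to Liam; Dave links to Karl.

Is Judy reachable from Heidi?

Yes

Explore from Heidi.
Distance 1: reach Ivan, Judy, Karl, Omar.
Found Judy.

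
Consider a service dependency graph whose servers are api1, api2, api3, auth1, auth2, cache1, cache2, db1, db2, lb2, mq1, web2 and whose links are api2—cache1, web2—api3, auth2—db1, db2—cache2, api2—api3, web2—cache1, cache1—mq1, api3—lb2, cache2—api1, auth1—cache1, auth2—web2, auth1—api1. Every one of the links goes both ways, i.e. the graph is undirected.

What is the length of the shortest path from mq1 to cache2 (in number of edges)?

Distance 0: mq1.
Distance 1: cache1.
Distance 2: api2, auth1, web2.
Distance 3: api1, api3, auth2.
Distance 4: cache2, db1, lb2 — contains cache2.

4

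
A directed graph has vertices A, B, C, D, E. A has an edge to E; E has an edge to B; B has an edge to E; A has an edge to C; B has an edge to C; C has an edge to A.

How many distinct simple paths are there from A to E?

1

A→E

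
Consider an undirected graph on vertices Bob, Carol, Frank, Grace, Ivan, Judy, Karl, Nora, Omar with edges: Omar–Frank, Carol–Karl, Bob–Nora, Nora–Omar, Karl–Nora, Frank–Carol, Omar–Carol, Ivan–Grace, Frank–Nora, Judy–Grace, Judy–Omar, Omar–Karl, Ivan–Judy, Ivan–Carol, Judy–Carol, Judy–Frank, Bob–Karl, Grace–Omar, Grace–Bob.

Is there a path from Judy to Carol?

Explore from Judy.
Distance 1: reach Carol, Frank, Grace, Ivan, Omar.
Found Carol.

Yes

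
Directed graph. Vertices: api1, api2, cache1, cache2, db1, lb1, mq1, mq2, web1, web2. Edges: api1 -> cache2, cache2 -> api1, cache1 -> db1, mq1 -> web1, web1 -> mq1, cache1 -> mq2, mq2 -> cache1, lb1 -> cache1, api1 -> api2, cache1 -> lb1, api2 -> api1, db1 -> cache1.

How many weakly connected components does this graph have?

4

From api1: component {api1, api2, cache2}.
From cache1: component {cache1, db1, lb1, mq2}.
From mq1: component {mq1, web1}.
From web2: component {web2}.
That's 4 components.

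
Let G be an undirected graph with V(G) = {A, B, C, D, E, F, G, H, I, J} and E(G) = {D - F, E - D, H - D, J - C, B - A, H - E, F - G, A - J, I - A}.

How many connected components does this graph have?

From A: component {A, B, C, I, J}.
From D: component {D, E, F, G, H}.
That's 2 components.

2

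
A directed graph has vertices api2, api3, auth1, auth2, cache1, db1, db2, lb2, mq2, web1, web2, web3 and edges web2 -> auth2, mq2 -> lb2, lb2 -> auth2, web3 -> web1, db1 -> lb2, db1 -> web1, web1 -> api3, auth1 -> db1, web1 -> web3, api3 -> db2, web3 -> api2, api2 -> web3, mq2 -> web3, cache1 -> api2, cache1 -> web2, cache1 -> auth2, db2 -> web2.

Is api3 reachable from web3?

Explore from web3.
Distance 1: reach api2, web1.
Distance 2: reach api3.
Found api3.

Yes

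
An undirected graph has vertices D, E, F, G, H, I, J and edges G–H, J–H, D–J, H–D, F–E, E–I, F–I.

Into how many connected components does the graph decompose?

From D: component {D, G, H, J}.
From E: component {E, F, I}.
That's 2 components.

2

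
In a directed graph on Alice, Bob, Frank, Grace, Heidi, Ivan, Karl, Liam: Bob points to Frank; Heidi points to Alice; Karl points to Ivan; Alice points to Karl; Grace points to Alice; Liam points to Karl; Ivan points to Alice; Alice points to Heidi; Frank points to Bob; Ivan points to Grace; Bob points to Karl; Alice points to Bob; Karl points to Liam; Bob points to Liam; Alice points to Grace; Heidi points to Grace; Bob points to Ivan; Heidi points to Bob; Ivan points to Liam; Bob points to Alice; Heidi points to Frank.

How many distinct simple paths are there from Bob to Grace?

12

Bob→Alice→Grace
Bob→Alice→Heidi→Grace
Bob→Alice→Karl→Ivan→Grace
Bob→Ivan→Alice→Grace
Bob→Ivan→Alice→Heidi→Grace
Bob→Ivan→Grace
Bob→Karl→Ivan→Alice→Grace
Bob→Karl→Ivan→Alice→Heidi→Grace
Bob→Karl→Ivan→Grace
Bob→Liam→Karl→Ivan→Alice→Grace
Bob→Liam→Karl→Ivan→Alice→Heidi→Grace
Bob→Liam→Karl→Ivan→Grace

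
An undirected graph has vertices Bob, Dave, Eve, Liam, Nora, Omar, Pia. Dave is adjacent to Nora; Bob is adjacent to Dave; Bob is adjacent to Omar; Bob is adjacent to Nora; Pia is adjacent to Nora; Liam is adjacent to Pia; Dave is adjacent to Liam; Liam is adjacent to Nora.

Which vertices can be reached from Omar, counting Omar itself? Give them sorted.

Start at Omar.
Its neighbours: Bob.
Then their neighbours: Dave, Nora.
Then next layer: Liam, Pia.
Nothing further is reachable.

Bob, Dave, Liam, Nora, Omar, Pia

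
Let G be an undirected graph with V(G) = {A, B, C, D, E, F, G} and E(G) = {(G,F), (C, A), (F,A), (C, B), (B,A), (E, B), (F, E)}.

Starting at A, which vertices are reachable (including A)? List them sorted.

A, B, C, E, F, G

Start at A.
Its neighbours: B, C, F.
Then their neighbours: E, G.
Nothing further is reachable.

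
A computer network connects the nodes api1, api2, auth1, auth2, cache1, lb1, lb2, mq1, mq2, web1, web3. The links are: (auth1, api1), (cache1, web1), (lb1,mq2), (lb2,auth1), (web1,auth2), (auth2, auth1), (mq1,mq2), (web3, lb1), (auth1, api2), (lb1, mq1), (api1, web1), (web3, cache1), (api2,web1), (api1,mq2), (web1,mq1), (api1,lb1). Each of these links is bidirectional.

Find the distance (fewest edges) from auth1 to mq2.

Distance 0: auth1.
Distance 1: api1, api2, auth2, lb2.
Distance 2: lb1, mq2, web1 — contains mq2.

2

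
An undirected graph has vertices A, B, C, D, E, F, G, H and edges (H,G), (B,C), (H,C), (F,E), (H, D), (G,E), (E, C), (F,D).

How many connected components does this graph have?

From A: component {A}.
From B: component {B, C, D, E, F, G, H}.
That's 2 components.

2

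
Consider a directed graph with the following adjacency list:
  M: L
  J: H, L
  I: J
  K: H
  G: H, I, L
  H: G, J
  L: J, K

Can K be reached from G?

Explore from G.
Distance 1: reach H, I, L.
Distance 2: reach J, K.
Found K.

Yes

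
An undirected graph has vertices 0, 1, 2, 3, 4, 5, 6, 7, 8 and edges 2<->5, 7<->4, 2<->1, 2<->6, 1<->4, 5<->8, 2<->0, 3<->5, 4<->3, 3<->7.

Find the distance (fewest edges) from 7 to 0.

4

Distance 0: 7.
Distance 1: 3, 4.
Distance 2: 1, 5.
Distance 3: 2, 8.
Distance 4: 0, 6 — contains 0.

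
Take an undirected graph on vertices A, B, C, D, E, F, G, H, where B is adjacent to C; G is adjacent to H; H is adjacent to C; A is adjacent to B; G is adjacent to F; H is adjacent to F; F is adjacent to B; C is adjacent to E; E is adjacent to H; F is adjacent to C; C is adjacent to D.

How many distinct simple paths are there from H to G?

6

H–C–B–F–G
H–C–F–G
H–E–C–B–F–G
H–E–C–F–G
H–F–G
H–G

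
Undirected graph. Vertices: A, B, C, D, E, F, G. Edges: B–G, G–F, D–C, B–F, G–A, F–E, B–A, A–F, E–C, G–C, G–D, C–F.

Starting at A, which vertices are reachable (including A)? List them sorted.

A, B, C, D, E, F, G

Start at A.
Its neighbours: B, F, G.
Then their neighbours: C, D, E.
Every vertex is now reached.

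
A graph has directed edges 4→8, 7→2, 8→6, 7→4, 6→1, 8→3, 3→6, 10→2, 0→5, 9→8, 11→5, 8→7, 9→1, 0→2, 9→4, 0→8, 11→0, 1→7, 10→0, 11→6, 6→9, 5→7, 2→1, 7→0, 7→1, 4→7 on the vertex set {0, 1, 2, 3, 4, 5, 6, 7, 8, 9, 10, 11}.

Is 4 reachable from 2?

Explore from 2.
Distance 1: reach 1.
Distance 2: reach 7.
Distance 3: reach 0, 4.
Found 4.

Yes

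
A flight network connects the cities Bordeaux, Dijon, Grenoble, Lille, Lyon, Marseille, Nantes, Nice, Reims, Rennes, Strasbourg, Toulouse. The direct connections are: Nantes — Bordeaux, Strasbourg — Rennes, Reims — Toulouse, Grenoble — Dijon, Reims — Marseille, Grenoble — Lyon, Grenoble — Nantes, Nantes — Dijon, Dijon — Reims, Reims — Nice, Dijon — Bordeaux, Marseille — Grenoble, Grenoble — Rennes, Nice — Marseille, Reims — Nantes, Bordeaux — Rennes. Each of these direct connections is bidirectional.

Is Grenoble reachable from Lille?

No

Lille has no edges, so nothing is reachable from it.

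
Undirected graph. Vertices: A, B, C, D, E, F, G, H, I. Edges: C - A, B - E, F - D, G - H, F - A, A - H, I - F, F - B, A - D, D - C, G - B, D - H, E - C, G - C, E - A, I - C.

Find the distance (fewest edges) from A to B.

2

Distance 0: A.
Distance 1: C, D, E, F, H.
Distance 2: B, G, I — contains B.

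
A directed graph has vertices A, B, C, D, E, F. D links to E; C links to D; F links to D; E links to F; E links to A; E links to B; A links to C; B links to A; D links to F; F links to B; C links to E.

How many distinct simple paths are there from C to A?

C→D→E→A
C→D→E→B→A
C→D→E→F→B→A
C→D→F→B→A
C→E→A
C→E→B→A
C→E→F→B→A

7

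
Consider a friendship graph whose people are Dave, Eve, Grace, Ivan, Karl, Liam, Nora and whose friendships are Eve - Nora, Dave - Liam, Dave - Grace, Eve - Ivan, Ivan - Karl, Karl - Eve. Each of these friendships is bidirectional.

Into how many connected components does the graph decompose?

From Dave: component {Dave, Grace, Liam}.
From Eve: component {Eve, Ivan, Karl, Nora}.
That's 2 components.

2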